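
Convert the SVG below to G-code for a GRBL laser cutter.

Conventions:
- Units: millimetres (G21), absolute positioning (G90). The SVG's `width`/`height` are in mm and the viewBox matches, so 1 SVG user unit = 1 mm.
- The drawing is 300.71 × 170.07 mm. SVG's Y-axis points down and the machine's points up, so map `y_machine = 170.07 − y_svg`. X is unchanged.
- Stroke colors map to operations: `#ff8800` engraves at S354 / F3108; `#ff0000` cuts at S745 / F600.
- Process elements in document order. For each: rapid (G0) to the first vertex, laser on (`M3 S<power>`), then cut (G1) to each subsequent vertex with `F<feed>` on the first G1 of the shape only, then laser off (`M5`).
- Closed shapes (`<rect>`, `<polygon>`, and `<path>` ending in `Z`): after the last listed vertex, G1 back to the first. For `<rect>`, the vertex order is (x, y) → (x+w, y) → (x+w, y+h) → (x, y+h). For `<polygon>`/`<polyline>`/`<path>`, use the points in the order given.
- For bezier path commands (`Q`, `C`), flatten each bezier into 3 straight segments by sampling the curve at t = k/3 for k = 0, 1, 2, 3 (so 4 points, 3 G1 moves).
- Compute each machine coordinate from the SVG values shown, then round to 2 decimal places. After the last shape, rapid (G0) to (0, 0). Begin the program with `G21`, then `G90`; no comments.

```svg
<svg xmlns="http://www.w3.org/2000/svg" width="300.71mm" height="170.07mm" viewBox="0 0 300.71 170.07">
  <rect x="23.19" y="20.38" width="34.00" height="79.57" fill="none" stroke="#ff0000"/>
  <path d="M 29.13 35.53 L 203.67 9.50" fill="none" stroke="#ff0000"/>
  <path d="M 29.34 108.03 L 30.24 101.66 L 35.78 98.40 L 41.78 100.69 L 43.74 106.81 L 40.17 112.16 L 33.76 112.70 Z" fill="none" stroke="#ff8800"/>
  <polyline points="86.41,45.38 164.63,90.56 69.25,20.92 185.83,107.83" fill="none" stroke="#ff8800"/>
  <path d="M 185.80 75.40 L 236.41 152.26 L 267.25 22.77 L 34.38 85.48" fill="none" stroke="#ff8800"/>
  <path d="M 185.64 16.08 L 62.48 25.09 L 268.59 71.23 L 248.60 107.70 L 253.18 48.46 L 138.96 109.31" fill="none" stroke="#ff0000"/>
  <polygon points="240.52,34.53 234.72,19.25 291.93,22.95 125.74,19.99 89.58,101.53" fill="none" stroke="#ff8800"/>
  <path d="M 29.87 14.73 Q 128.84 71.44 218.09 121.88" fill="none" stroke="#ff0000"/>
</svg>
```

G21
G90
G0 X23.19 Y149.69
M3 S745
G1 X57.19 Y149.69 F600
G1 X57.19 Y70.12
G1 X23.19 Y70.12
G1 X23.19 Y149.69
M5
G0 X29.13 Y134.54
M3 S745
G1 X203.67 Y160.57 F600
M5
G0 X29.34 Y62.04
M3 S354
G1 X30.24 Y68.41 F3108
G1 X35.78 Y71.67
G1 X41.78 Y69.38
G1 X43.74 Y63.26
G1 X40.17 Y57.91
G1 X33.76 Y57.37
G1 X29.34 Y62.04
M5
G0 X86.41 Y124.69
M3 S354
G1 X164.63 Y79.51 F3108
G1 X69.25 Y149.15
G1 X185.83 Y62.24
M5
G0 X185.80 Y94.67
M3 S354
G1 X236.41 Y17.81 F3108
G1 X267.25 Y147.30
G1 X34.38 Y84.59
M5
G0 X185.64 Y153.99
M3 S745
G1 X62.48 Y144.98 F600
G1 X268.59 Y98.84
G1 X248.60 Y62.37
G1 X253.18 Y121.61
G1 X138.96 Y60.76
M5
G0 X240.52 Y135.54
M3 S354
G1 X234.72 Y150.82 F3108
G1 X291.93 Y147.12
G1 X125.74 Y150.08
G1 X89.58 Y68.54
G1 X240.52 Y135.54
M5
G0 X29.87 Y155.34
M3 S745
G1 X94.77 Y118.23 F600
G1 X157.51 Y82.51
G1 X218.09 Y48.19
M5
G0 X0.00 Y0.00

Since the viewBox matches the mm dimensions, user units are millimetres directly. The only transform is the Y-flip y_m = 170.07 − y_svg.

Shape 1 is a rectangle drawn with `<rect>`. Its stroke #ff0000 means cut at S745, F600. After flipping Y the toolpath is (23.19,149.69) → (57.19,149.69) → (57.19,70.12) → (23.19,70.12) → (23.19,149.69), returning to the start.

Shape 2 is a line segment drawn with `<path>`. Its stroke #ff0000 means cut at S745, F600. After flipping Y the toolpath is (29.13,134.54) → (203.67,160.57).

Shape 3 is a regular polygon drawn with `<path>`. Its stroke #ff8800 means engrave at S354, F3108. After flipping Y the toolpath is (29.34,62.04) → (30.24,68.41) → (35.78,71.67) → (41.78,69.38) → (43.74,63.26) → (40.17,57.91) → (33.76,57.37) → (29.34,62.04), returning to the start.

Shape 4 is a open polyline drawn with `<polyline>`. Its stroke #ff8800 means engrave at S354, F3108. After flipping Y the toolpath is (86.41,124.69) → (164.63,79.51) → (69.25,149.15) → (185.83,62.24).

Shape 5 is a open polyline drawn with `<path>`. Its stroke #ff8800 means engrave at S354, F3108. After flipping Y the toolpath is (185.80,94.67) → (236.41,17.81) → (267.25,147.30) → (34.38,84.59).

Shape 6 is a open polyline drawn with `<path>`. Its stroke #ff0000 means cut at S745, F600. After flipping Y the toolpath is (185.64,153.99) → (62.48,144.98) → (268.59,98.84) → (248.60,62.37) → (253.18,121.61) → (138.96,60.76).

Shape 7 is a closed polygon drawn with `<polygon>`. Its stroke #ff8800 means engrave at S354, F3108. After flipping Y the toolpath is (240.52,135.54) → (234.72,150.82) → (291.93,147.12) → (125.74,150.08) → (89.58,68.54) → (240.52,135.54), returning to the start.

Shape 8 is a quadratic bezier drawn with `<path>`. Its stroke #ff0000 means cut at S745, F600. After flipping Y the toolpath is (29.87,155.34) → (94.77,118.23) → (157.51,82.51) → (218.09,48.19).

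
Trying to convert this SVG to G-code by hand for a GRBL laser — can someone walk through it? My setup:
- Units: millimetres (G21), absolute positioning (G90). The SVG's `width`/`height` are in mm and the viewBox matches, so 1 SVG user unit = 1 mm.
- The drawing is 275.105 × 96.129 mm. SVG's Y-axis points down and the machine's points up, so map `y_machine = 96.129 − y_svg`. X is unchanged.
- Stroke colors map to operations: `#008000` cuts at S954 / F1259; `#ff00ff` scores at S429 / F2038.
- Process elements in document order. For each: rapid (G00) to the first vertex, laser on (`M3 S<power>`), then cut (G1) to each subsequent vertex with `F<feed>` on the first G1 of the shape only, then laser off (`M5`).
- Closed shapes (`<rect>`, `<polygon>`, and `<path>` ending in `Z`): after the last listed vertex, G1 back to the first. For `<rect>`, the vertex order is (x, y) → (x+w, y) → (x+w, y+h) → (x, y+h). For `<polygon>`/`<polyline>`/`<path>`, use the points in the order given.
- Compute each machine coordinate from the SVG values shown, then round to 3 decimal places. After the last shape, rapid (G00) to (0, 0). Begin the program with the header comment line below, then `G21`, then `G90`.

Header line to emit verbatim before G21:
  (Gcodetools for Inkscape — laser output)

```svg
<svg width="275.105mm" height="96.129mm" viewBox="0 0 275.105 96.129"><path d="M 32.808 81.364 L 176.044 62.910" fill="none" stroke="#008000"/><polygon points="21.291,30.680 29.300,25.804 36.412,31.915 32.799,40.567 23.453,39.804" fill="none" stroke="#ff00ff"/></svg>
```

(Gcodetools for Inkscape — laser output)
G21
G90
G00 X32.808 Y14.765
M3 S954
G1 X176.044 Y33.219 F1259
M5
G00 X21.291 Y65.449
M3 S429
G1 X29.300 Y70.325 F2038
G1 X36.412 Y64.214
G1 X32.799 Y55.562
G1 X23.453 Y56.325
G1 X21.291 Y65.449
M5
G00 X0.000 Y0.000

1 u = 1 mm; y_m = 96.129 − y.

[1] `<path>` line segment, #008000→cut S954 F1259: (32.808,14.765) → (176.044,33.219)

[2] `<polygon>` regular polygon, #ff00ff→score S429 F2038: (21.291,65.449) → (29.300,70.325) → (36.412,64.214) → (32.799,55.562) → (23.453,56.325) → (21.291,65.449) (closed)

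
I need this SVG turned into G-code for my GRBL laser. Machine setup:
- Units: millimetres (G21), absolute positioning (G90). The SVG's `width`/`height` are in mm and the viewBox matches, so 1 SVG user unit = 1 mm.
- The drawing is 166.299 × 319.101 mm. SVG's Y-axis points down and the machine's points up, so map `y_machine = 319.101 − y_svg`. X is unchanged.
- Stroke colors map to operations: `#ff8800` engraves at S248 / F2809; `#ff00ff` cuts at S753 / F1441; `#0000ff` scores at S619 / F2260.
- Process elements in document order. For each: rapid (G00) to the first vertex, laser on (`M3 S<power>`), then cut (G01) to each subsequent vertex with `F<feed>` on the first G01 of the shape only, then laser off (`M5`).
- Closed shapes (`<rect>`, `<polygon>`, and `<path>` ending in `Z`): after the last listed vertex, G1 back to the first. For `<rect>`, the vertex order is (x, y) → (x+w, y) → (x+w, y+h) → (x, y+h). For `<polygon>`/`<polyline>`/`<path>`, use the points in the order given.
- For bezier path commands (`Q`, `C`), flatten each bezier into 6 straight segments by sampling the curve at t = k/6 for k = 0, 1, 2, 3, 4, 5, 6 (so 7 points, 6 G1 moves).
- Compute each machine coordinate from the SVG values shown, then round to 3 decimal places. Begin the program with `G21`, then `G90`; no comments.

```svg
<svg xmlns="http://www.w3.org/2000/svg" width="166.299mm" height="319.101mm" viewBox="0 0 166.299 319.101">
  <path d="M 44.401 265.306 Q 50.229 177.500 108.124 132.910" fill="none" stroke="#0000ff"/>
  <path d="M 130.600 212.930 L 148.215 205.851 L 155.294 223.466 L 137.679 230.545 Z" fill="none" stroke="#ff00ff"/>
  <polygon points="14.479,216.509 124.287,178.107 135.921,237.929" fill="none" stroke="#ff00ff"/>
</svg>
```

G21
G90
G00 X44.401 Y53.795
M3 S619
G01 X47.790 Y81.863 F2260
G01 X54.072 Y107.531
G01 X63.246 Y130.797
G01 X75.313 Y151.663
G01 X90.272 Y170.127
G01 X108.124 Y186.191
M5
G00 X130.600 Y106.171
M3 S753
G01 X148.215 Y113.250 F1441
G01 X155.294 Y95.635
G01 X137.679 Y88.556
G01 X130.600 Y106.171
M5
G00 X14.479 Y102.592
M3 S753
G01 X124.287 Y140.994 F1441
G01 X135.921 Y81.172
G01 X14.479 Y102.592
M5

viewBox `0 0 166.299 319.101` with mm width/height → 1 unit = 1 mm. Flip: y_m = 319.101 − y_svg.

**Shape 1** — `<path>` quadratic bezier, stroke `#0000ff` → score (S619, F2260). Control points (SVG): P0=(44.401,265.306), P1=(50.229,177.500), P2=(108.124,132.910); sampled at t=k/6. Machine vertices: (44.401,53.795) → (47.790,81.863) → (54.072,107.531) → (63.246,130.797) → (75.313,151.663) → (90.272,170.127) → (108.124,186.191). Open path.

**Shape 2** — `<path>` regular polygon, stroke `#ff00ff` → cut (S753, F1441). Machine vertices: (130.600,106.171) → (148.215,113.250) → (155.294,95.635) → (137.679,88.556) → (130.600,106.171). Closed: final G1 returns to the first vertex.

**Shape 3** — `<polygon>` closed polygon, stroke `#ff00ff` → cut (S753, F1441). Machine vertices: (14.479,102.592) → (124.287,140.994) → (135.921,81.172) → (14.479,102.592). Closed: final G1 returns to the first vertex.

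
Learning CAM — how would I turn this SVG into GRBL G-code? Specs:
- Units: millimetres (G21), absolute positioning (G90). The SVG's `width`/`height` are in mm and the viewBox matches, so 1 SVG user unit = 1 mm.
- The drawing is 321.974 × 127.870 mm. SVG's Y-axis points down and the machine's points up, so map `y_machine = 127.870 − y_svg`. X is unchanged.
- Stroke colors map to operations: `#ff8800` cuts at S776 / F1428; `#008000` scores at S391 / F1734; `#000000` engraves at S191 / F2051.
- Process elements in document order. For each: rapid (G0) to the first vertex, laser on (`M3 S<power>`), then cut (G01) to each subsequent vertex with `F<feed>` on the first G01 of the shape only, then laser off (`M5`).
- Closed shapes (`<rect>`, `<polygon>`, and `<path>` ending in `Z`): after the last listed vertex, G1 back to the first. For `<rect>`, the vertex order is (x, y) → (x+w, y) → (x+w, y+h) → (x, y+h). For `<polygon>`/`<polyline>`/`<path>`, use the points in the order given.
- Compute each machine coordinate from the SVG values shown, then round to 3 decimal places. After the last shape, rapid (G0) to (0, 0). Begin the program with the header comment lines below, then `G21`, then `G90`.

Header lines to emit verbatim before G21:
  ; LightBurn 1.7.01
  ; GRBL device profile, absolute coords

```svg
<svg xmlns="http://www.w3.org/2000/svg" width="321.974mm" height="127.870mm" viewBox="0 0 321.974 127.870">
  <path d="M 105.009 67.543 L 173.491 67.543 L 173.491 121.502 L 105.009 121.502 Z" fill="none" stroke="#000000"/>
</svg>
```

viewBox `0 0 321.974 127.870` with mm width/height → 1 unit = 1 mm. Flip: y_m = 127.870 − y_svg.

**Shape 1** — `<path>` rectangle, stroke `#000000` → engrave (S191, F2051). Machine vertices: (105.009,60.327) → (173.491,60.327) → (173.491,6.368) → (105.009,6.368) → (105.009,60.327). Closed: final G1 returns to the first vertex.

; LightBurn 1.7.01
; GRBL device profile, absolute coords
G21
G90
G0 X105.009 Y60.327
M3 S191
G01 X173.491 Y60.327 F2051
G01 X173.491 Y6.368
G01 X105.009 Y6.368
G01 X105.009 Y60.327
M5
G0 X0.000 Y0.000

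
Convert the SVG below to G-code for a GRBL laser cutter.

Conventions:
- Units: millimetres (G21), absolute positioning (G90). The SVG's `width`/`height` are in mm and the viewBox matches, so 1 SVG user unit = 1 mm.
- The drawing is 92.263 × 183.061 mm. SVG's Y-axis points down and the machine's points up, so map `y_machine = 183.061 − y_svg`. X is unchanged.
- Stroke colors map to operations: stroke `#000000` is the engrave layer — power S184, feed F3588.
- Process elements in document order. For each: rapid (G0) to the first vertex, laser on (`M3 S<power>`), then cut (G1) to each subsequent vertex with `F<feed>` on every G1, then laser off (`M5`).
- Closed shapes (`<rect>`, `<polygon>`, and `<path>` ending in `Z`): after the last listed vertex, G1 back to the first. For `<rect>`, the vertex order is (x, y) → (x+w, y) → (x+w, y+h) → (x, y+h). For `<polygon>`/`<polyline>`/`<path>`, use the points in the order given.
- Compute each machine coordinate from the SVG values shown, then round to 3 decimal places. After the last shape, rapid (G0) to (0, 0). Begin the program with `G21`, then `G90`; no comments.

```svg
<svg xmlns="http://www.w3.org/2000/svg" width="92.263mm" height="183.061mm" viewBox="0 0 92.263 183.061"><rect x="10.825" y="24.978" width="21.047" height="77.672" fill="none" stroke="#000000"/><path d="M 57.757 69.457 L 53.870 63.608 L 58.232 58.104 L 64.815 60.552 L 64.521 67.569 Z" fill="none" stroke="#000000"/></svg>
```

G21
G90
G0 X10.825 Y158.083
M3 S184
G1 X31.872 Y158.083 F3588
G1 X31.872 Y80.411 F3588
G1 X10.825 Y80.411 F3588
G1 X10.825 Y158.083 F3588
M5
G0 X57.757 Y113.604
M3 S184
G1 X53.870 Y119.453 F3588
G1 X58.232 Y124.957 F3588
G1 X64.815 Y122.509 F3588
G1 X64.521 Y115.492 F3588
G1 X57.757 Y113.604 F3588
M5
G0 X0.000 Y0.000

viewBox `0 0 92.263 183.061` with mm width/height → 1 unit = 1 mm. Flip: y_m = 183.061 − y_svg.

**Shape 1** — `<rect>` rectangle, stroke `#000000` → engrave (S184, F3588). Machine vertices: (10.825,158.083) → (31.872,158.083) → (31.872,80.411) → (10.825,80.411) → (10.825,158.083). Closed: final G1 returns to the first vertex.

**Shape 2** — `<path>` regular polygon, stroke `#000000` → engrave (S184, F3588). Machine vertices: (57.757,113.604) → (53.870,119.453) → (58.232,124.957) → (64.815,122.509) → (64.521,115.492) → (57.757,113.604). Closed: final G1 returns to the first vertex.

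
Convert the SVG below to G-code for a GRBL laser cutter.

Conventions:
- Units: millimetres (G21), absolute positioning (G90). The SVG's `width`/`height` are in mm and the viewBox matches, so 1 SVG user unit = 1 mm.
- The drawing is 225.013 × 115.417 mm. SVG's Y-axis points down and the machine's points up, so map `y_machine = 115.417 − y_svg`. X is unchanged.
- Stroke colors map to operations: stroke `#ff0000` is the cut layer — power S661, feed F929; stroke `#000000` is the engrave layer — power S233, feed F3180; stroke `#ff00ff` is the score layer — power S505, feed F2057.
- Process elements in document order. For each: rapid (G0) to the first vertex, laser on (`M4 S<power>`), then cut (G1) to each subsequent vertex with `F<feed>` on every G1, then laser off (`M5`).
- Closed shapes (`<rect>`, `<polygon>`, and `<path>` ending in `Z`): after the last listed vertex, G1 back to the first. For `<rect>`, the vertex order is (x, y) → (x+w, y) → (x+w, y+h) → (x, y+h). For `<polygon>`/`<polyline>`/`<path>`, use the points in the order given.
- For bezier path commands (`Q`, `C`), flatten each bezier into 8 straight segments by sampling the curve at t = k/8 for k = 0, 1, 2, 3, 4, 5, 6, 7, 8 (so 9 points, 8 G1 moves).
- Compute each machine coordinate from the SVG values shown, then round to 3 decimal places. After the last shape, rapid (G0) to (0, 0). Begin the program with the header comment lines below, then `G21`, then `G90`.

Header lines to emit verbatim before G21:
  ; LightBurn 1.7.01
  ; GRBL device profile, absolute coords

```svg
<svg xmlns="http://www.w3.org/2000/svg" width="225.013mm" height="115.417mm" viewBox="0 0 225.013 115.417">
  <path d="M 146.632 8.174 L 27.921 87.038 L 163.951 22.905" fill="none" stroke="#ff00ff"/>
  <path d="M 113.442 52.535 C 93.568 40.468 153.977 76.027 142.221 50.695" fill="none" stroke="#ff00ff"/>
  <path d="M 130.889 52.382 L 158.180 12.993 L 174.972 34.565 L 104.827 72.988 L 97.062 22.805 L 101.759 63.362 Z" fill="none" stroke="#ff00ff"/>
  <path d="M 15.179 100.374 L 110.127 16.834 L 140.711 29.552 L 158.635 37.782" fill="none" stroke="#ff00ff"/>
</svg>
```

; LightBurn 1.7.01
; GRBL device profile, absolute coords
G21
G90
G0 X146.632 Y107.243
M4 S505
G1 X27.921 Y28.379 F2057
G1 X163.951 Y92.512 F2057
M5
G0 X113.442 Y62.882
M4 S505
G1 X109.455 Y65.387 F2057
G1 X111.208 Y64.698 F2057
G1 X116.914 Y62.088 F2057
G1 X124.787 Y58.828 F2057
G1 X133.041 Y56.189 F2057
G1 X139.889 Y55.444 F2057
G1 X143.545 Y57.865 F2057
G1 X142.221 Y64.722 F2057
M5
G0 X130.889 Y63.035
M4 S505
G1 X158.180 Y102.424 F2057
G1 X174.972 Y80.852 F2057
G1 X104.827 Y42.429 F2057
G1 X97.062 Y92.612 F2057
G1 X101.759 Y52.055 F2057
G1 X130.889 Y63.035 F2057
M5
G0 X15.179 Y15.043
M4 S505
G1 X110.127 Y98.583 F2057
G1 X140.711 Y85.865 F2057
G1 X158.635 Y77.635 F2057
M5
G0 X0.000 Y0.000

1 u = 1 mm; y_m = 115.417 − y.

[1] `<path>` open polyline, #ff00ff→score S505 F2057: (146.632,107.243) → (27.921,28.379) → (163.951,92.512)

[2] `<path>` cubic bezier, #ff00ff→score S505 F2057: (113.442,62.882) → (109.455,65.387) → (111.208,64.698) → (116.914,62.088) → (124.787,58.828) → (133.041,56.189) → (139.889,55.444) → (143.545,57.865) → (142.221,64.722)

[3] `<path>` closed polygon, #ff00ff→score S505 F2057: (130.889,63.035) → (158.180,102.424) → (174.972,80.852) → (104.827,42.429) → (97.062,92.612) → (101.759,52.055) → (130.889,63.035) (closed)

[4] `<path>` open polyline, #ff00ff→score S505 F2057: (15.179,15.043) → (110.127,98.583) → (140.711,85.865) → (158.635,77.635)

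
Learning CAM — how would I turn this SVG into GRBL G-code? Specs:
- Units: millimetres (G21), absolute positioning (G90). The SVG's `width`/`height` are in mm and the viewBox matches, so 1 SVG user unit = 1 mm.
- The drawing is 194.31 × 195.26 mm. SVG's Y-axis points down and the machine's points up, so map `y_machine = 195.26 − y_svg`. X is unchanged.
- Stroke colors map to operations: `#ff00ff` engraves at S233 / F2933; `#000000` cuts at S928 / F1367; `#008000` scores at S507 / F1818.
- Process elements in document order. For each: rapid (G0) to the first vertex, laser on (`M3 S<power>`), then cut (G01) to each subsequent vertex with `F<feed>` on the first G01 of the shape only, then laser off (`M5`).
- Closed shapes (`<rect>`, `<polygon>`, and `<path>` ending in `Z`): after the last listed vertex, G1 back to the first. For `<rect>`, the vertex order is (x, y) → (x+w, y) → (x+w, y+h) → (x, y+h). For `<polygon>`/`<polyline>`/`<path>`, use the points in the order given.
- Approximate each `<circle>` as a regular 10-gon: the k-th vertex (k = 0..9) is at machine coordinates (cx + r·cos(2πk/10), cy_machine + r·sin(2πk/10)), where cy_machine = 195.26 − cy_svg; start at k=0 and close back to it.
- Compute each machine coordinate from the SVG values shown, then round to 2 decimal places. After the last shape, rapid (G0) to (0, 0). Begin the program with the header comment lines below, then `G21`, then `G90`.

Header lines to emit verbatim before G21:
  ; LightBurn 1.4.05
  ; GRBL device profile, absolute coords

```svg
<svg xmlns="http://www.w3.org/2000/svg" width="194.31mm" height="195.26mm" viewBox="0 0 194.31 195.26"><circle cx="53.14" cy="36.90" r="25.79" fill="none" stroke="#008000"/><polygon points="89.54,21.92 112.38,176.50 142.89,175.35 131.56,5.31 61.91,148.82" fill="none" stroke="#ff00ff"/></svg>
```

; LightBurn 1.4.05
; GRBL device profile, absolute coords
G21
G90
G0 X78.93 Y158.36
M3 S507
G01 X74.00 Y173.52 F1818
G01 X61.11 Y182.89
G01 X45.17 Y182.89
G01 X32.28 Y173.52
G01 X27.35 Y158.36
G01 X32.28 Y143.20
G01 X45.17 Y133.83
G01 X61.11 Y133.83
G01 X74.00 Y143.20
G01 X78.93 Y158.36
M5
G0 X89.54 Y173.34
M3 S233
G01 X112.38 Y18.76 F2933
G01 X142.89 Y19.91
G01 X131.56 Y189.95
G01 X61.91 Y46.44
G01 X89.54 Y173.34
M5
G0 X0.00 Y0.00

viewBox `0 0 194.31 195.26` with mm width/height → 1 unit = 1 mm. Flip: y_m = 195.26 − y_svg.

**Shape 1** — `<circle>` circle, stroke `#008000` → score (S507, F1818). Machine vertices: (78.93,158.36) → (74.00,173.52) → (61.11,182.89) → (45.17,182.89) → (32.28,173.52) → (27.35,158.36) → (32.28,143.20) → (45.17,133.83) → (61.11,133.83) → (74.00,143.20) → (78.93,158.36). Closed: final G1 returns to the first vertex.

**Shape 2** — `<polygon>` closed polygon, stroke `#ff00ff` → engrave (S233, F2933). Machine vertices: (89.54,173.34) → (112.38,18.76) → (142.89,19.91) → (131.56,189.95) → (61.91,46.44) → (89.54,173.34). Closed: final G1 returns to the first vertex.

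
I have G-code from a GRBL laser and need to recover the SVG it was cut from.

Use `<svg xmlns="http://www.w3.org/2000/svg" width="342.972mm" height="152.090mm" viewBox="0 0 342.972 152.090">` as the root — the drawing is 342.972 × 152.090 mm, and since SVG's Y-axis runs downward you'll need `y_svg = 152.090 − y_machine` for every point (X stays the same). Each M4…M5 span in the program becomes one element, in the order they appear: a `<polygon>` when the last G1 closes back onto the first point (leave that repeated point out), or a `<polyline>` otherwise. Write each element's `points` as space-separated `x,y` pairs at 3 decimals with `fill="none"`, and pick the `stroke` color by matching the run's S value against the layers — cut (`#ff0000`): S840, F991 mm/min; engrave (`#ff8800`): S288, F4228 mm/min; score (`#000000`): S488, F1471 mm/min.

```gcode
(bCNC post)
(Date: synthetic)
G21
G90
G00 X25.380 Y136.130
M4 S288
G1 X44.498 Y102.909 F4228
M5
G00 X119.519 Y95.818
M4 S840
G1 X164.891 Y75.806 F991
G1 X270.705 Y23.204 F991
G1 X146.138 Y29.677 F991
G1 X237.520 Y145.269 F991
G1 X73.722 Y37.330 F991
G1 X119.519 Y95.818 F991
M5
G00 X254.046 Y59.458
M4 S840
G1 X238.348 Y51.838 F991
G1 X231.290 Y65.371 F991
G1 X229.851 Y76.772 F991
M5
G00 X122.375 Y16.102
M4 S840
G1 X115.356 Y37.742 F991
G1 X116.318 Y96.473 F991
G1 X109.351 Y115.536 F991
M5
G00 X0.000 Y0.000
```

<svg xmlns="http://www.w3.org/2000/svg" width="342.972mm" height="152.090mm" viewBox="0 0 342.972 152.090">
  <polyline points="25.380,15.960 44.498,49.181" fill="none" stroke="#ff8800"/>
  <polygon points="119.519,56.272 164.891,76.284 270.705,128.886 146.138,122.413 237.520,6.821 73.722,114.760" fill="none" stroke="#ff0000"/>
  <polyline points="254.046,92.632 238.348,100.252 231.290,86.719 229.851,75.318" fill="none" stroke="#ff0000"/>
  <polyline points="122.375,135.988 115.356,114.348 116.318,55.617 109.351,36.554" fill="none" stroke="#ff0000"/>
</svg>

Each laser-on run becomes one SVG element. Flip Y back into SVG space with y_svg = 152.090 − y_machine.

Run 1: power S288 maps to stroke `#ff8800` (engrave). The run is open, so emit a `<polyline>` with points (Y-flipped): 25.380,15.960 44.498,49.181.

Run 2: power S840 maps to stroke `#ff0000` (cut). The run returns to its start, so emit a `<polygon>` with points (Y-flipped): 119.519,56.272 164.891,76.284 270.705,128.886 146.138,122.413 237.520,6.821 73.722,114.760.

Run 3: the run's S840 means `#ff0000` (cut). The run is open, so emit a `<polyline>` with points (Y-flipped): 254.046,92.632 238.348,100.252 231.290,86.719 229.851,75.318.

Run 4: S840 ⇒ cut layer `#ff0000`. The run is open, so emit a `<polyline>` with points (Y-flipped): 122.375,135.988 115.356,114.348 116.318,55.617 109.351,36.554.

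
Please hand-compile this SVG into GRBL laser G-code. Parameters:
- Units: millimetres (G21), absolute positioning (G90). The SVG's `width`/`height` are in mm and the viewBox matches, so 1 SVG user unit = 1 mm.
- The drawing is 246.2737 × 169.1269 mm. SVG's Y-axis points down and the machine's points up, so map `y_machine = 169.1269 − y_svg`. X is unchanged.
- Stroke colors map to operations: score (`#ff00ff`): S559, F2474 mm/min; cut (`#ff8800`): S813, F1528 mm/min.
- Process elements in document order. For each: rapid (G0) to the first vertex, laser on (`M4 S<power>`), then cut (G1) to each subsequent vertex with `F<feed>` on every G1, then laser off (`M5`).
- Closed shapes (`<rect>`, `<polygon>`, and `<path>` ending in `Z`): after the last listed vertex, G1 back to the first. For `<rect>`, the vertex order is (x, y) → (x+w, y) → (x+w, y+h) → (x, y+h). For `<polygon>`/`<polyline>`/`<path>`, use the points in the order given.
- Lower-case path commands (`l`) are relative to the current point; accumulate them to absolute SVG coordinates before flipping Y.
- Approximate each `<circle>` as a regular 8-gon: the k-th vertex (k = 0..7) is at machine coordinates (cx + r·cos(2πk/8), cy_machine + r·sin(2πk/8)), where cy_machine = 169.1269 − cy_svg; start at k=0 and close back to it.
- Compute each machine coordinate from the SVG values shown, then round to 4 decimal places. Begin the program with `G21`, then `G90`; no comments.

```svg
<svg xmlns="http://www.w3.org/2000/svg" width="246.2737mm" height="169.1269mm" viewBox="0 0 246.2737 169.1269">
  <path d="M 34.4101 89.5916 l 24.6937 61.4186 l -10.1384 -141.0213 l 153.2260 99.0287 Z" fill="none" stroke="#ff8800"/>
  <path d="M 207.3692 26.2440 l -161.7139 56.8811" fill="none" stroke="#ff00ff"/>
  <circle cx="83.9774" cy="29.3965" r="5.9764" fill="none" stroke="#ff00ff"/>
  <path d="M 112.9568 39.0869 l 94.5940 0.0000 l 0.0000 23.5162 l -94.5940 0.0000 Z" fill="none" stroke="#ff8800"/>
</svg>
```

G21
G90
G0 X34.4101 Y79.5353
M4 S813
G1 X59.1038 Y18.1167 F1528
G1 X48.9654 Y159.1380 F1528
G1 X202.1914 Y60.1093 F1528
G1 X34.4101 Y79.5353 F1528
M5
G0 X207.3692 Y142.8829
M4 S559
G1 X45.6553 Y86.0018 F2474
M5
G0 X89.9538 Y139.7304
M4 S559
G1 X88.2034 Y143.9564 F2474
G1 X83.9774 Y145.7068 F2474
G1 X79.7514 Y143.9564 F2474
G1 X78.0010 Y139.7304 F2474
G1 X79.7514 Y135.5044 F2474
G1 X83.9774 Y133.7540 F2474
G1 X88.2034 Y135.5044 F2474
G1 X89.9538 Y139.7304 F2474
M5
G0 X112.9568 Y130.0400
M4 S813
G1 X207.5508 Y130.0400 F1528
G1 X207.5508 Y106.5238 F1528
G1 X112.9568 Y106.5238 F1528
G1 X112.9568 Y130.0400 F1528
M5

1 u = 1 mm; y_m = 169.1269 − y.

[1] `<path>` closed polygon, #ff8800→cut S813 F1528: (34.4101,79.5353) → (59.1038,18.1167) → (48.9654,159.1380) → (202.1914,60.1093) → (34.4101,79.5353) (closed)

[2] `<path>` line segment, #ff00ff→score S559 F2474: (207.3692,142.8829) → (45.6553,86.0018)

[3] `<circle>` circle, #ff00ff→score S559 F2474: (89.9538,139.7304) → (88.2034,143.9564) → (83.9774,145.7068) → (79.7514,143.9564) → (78.0010,139.7304) → (79.7514,135.5044) → (83.9774,133.7540) → (88.2034,135.5044) → (89.9538,139.7304) (closed)

[4] `<path>` rectangle, #ff8800→cut S813 F1528: (112.9568,130.0400) → (207.5508,130.0400) → (207.5508,106.5238) → (112.9568,106.5238) → (112.9568,130.0400) (closed)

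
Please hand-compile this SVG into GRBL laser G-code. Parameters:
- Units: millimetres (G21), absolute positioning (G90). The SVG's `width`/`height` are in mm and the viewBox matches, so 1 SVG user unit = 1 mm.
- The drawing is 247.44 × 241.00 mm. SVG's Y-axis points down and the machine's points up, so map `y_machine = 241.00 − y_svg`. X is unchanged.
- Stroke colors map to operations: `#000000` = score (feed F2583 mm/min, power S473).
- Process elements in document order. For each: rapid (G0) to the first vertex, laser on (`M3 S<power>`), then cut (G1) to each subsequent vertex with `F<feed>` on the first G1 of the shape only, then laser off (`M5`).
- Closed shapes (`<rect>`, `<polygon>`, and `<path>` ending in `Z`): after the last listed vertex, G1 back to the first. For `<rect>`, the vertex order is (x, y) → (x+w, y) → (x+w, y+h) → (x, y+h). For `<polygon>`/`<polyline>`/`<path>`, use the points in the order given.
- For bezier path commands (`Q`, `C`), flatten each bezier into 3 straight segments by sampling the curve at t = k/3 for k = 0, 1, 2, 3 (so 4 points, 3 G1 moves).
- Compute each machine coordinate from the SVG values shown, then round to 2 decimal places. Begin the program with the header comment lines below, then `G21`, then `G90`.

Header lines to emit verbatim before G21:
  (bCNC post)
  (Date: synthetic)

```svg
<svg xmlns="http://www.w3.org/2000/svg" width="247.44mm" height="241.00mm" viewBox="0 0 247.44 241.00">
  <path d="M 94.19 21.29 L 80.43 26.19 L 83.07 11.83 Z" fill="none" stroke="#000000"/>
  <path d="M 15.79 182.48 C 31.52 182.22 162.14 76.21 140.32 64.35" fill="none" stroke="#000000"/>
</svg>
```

(bCNC post)
(Date: synthetic)
G21
G90
G0 X94.19 Y219.71
M3 S473
G1 X80.43 Y214.81 F2583
G1 X83.07 Y229.17
G1 X94.19 Y219.71
M5
G0 X15.79 Y58.52
M3 S473
G1 X59.92 Y86.63 F2583
G1 X121.23 Y140.81
G1 X140.32 Y176.65
M5

1 u = 1 mm; y_m = 241.00 − y.

[1] `<path>` regular polygon, #000000→score S473 F2583: (94.19,219.71) → (80.43,214.81) → (83.07,229.17) → (94.19,219.71) (closed)

[2] `<path>` cubic bezier, #000000→score S473 F2583: (15.79,58.52) → (59.92,86.63) → (121.23,140.81) → (140.32,176.65)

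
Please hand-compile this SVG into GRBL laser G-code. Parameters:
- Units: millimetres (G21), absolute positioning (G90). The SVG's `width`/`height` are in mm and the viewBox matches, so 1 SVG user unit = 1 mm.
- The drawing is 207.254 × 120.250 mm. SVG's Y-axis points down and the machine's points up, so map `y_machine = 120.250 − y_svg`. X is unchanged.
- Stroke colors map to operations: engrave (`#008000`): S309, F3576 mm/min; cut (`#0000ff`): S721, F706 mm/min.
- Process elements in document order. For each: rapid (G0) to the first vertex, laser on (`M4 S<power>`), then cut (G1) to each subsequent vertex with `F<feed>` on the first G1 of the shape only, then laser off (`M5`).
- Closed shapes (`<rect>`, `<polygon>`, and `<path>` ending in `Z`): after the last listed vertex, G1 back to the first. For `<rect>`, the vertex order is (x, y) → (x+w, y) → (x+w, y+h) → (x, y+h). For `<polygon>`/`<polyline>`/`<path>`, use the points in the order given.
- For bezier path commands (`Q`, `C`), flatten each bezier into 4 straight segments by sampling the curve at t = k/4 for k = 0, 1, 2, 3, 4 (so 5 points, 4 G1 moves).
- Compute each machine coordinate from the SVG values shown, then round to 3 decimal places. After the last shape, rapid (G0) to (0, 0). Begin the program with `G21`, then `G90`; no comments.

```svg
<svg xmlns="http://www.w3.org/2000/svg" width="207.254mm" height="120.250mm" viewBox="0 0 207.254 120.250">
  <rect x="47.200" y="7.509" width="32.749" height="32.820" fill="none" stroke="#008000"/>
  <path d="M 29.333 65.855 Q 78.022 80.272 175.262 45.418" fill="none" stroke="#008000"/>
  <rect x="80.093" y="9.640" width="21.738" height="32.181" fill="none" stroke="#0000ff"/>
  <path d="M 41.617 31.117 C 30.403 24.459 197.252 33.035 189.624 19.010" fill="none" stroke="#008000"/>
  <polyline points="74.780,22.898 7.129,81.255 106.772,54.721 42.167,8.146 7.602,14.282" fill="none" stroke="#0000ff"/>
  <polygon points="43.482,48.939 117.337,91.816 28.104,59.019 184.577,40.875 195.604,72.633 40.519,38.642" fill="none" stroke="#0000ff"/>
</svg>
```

viewBox `0 0 207.254 120.250` with mm width/height → 1 unit = 1 mm. Flip: y_m = 120.250 − y_svg.

**Shape 1** — `<rect>` rectangle, stroke `#008000` → engrave (S309, F3576). Machine vertices: (47.200,112.741) → (79.949,112.741) → (79.949,79.921) → (47.200,79.921) → (47.200,112.741). Closed: final G1 returns to the first vertex.

**Shape 2** — `<path>` quadratic bezier, stroke `#008000` → engrave (S309, F3576). Control points (SVG): P0=(29.333,65.855), P1=(78.022,80.272), P2=(175.262,45.418); sampled at t=k/4. Machine vertices: (29.333,54.395) → (56.712,50.266) → (90.160,52.296) → (129.676,60.484) → (175.262,74.832). Open path.

**Shape 3** — `<rect>` rectangle, stroke `#0000ff` → cut (S721, F706). Machine vertices: (80.093,110.610) → (101.831,110.610) → (101.831,78.429) → (80.093,78.429) → (80.093,110.610). Closed: final G1 returns to the first vertex.

**Shape 4** — `<path>` cubic bezier, stroke `#008000` → engrave (S309, F3576). Control points (SVG): P0=(41.617,31.117), P1=(30.403,24.459), P2=(197.252,33.035), P3=(189.624,19.010); sampled at t=k/4. Machine vertices: (41.617,89.133) → (61.085,91.861) → (114.276,92.424) → (168.139,94.368) → (189.624,101.240). Open path.

**Shape 5** — `<polyline>` open polyline, stroke `#0000ff` → cut (S721, F706). Machine vertices: (74.780,97.352) → (7.129,38.995) → (106.772,65.529) → (42.167,112.104) → (7.602,105.968). Open path.

**Shape 6** — `<polygon>` closed polygon, stroke `#0000ff` → cut (S721, F706). Machine vertices: (43.482,71.311) → (117.337,28.434) → (28.104,61.231) → (184.577,79.375) → (195.604,47.617) → (40.519,81.608) → (43.482,71.311). Closed: final G1 returns to the first vertex.

G21
G90
G0 X47.200 Y112.741
M4 S309
G1 X79.949 Y112.741 F3576
G1 X79.949 Y79.921
G1 X47.200 Y79.921
G1 X47.200 Y112.741
M5
G0 X29.333 Y54.395
M4 S309
G1 X56.712 Y50.266 F3576
G1 X90.160 Y52.296
G1 X129.676 Y60.484
G1 X175.262 Y74.832
M5
G0 X80.093 Y110.610
M4 S721
G1 X101.831 Y110.610 F706
G1 X101.831 Y78.429
G1 X80.093 Y78.429
G1 X80.093 Y110.610
M5
G0 X41.617 Y89.133
M4 S309
G1 X61.085 Y91.861 F3576
G1 X114.276 Y92.424
G1 X168.139 Y94.368
G1 X189.624 Y101.240
M5
G0 X74.780 Y97.352
M4 S721
G1 X7.129 Y38.995 F706
G1 X106.772 Y65.529
G1 X42.167 Y112.104
G1 X7.602 Y105.968
M5
G0 X43.482 Y71.311
M4 S721
G1 X117.337 Y28.434 F706
G1 X28.104 Y61.231
G1 X184.577 Y79.375
G1 X195.604 Y47.617
G1 X40.519 Y81.608
G1 X43.482 Y71.311
M5
G0 X0.000 Y0.000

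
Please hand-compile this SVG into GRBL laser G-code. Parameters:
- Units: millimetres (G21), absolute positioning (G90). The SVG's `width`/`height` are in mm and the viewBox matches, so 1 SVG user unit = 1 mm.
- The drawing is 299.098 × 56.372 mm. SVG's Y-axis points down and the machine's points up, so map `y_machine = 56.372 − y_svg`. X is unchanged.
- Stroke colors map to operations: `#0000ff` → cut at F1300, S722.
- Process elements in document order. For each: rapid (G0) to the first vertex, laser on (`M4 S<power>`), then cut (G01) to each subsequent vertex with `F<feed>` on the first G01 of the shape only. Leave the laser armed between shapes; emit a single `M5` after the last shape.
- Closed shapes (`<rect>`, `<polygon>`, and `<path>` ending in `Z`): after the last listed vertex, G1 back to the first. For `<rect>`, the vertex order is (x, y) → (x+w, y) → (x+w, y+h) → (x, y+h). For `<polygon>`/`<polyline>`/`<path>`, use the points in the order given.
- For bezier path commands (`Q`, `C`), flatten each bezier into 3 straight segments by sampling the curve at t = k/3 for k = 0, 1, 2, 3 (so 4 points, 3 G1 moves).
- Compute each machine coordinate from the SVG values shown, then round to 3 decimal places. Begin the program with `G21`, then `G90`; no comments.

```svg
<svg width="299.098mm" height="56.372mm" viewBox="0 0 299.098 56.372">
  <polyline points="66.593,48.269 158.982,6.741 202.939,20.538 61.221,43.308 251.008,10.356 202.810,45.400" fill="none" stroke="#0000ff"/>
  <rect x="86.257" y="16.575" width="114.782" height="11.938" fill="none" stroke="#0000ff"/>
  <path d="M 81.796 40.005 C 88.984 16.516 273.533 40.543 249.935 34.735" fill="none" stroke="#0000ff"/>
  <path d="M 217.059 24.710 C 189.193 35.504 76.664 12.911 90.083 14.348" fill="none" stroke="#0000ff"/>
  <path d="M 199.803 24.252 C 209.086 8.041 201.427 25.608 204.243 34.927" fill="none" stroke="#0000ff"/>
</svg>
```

viewBox `0 0 299.098 56.372` with mm width/height → 1 unit = 1 mm. Flip: y_m = 56.372 − y_svg.

**Shape 1** — `<polyline>` open polyline, stroke `#0000ff` → cut (S722, F1300). Machine vertices: (66.593,8.103) → (158.982,49.631) → (202.939,35.834) → (61.221,13.064) → (251.008,46.016) → (202.810,10.972). Open path.

**Shape 2** — `<rect>` rectangle, stroke `#0000ff` → cut (S722, F1300). Machine vertices: (86.257,39.797) → (201.039,39.797) → (201.039,27.859) → (86.257,27.859) → (86.257,39.797). Closed: final G1 returns to the first vertex.

**Shape 3** — `<path>` cubic bezier, stroke `#0000ff` → cut (S722, F1300). Control points (SVG): P0=(81.796,40.005), P1=(88.984,16.516), P2=(273.533,40.543), P3=(249.935,34.735); sampled at t=k/3. Machine vertices: (81.796,16.367) → (133.826,26.882) → (218.429,22.909) → (249.935,21.637). Open path.

**Shape 4** — `<path>` cubic bezier, stroke `#0000ff` → cut (S722, F1300). Control points (SVG): P0=(217.059,24.710), P1=(189.193,35.504), P2=(76.664,12.911), P3=(90.083,14.348); sampled at t=k/3. Machine vertices: (217.059,31.662) → (168.772,29.870) → (110.846,37.578) → (90.083,42.024). Open path.

**Shape 5** — `<path>` cubic bezier, stroke `#0000ff` → cut (S722, F1300). Control points (SVG): P0=(199.803,24.252), P1=(209.086,8.041), P2=(201.427,25.608), P3=(204.243,34.927); sampled at t=k/3. Machine vertices: (199.803,32.120) → (204.454,38.628) → (203.903,31.957) → (204.243,21.445). Open path.

G21
G90
G0 X66.593 Y8.103
M4 S722
G01 X158.982 Y49.631 F1300
G01 X202.939 Y35.834
G01 X61.221 Y13.064
G01 X251.008 Y46.016
G01 X202.810 Y10.972
G0 X86.257 Y39.797
M4 S722
G01 X201.039 Y39.797 F1300
G01 X201.039 Y27.859
G01 X86.257 Y27.859
G01 X86.257 Y39.797
G0 X81.796 Y16.367
M4 S722
G01 X133.826 Y26.882 F1300
G01 X218.429 Y22.909
G01 X249.935 Y21.637
G0 X217.059 Y31.662
M4 S722
G01 X168.772 Y29.870 F1300
G01 X110.846 Y37.578
G01 X90.083 Y42.024
G0 X199.803 Y32.120
M4 S722
G01 X204.454 Y38.628 F1300
G01 X203.903 Y31.957
G01 X204.243 Y21.445
M5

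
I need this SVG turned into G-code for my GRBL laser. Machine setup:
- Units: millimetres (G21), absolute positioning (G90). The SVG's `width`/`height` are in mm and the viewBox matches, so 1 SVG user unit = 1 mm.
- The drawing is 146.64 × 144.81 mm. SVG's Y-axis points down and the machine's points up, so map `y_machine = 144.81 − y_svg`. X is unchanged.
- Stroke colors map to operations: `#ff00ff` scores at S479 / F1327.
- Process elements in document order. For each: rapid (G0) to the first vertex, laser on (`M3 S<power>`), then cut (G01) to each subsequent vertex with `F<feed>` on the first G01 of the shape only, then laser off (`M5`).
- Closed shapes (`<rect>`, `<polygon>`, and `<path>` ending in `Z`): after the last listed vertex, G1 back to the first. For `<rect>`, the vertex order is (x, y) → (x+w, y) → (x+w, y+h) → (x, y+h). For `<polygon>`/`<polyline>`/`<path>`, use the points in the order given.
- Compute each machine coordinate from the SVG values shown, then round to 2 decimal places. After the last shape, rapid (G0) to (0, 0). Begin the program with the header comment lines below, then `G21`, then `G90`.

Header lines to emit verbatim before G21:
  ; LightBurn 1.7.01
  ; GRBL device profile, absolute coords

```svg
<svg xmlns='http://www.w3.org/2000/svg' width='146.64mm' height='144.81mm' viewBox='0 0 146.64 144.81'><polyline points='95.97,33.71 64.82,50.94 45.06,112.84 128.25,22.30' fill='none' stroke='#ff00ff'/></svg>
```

viewBox `0 0 146.64 144.81` with mm width/height → 1 unit = 1 mm. Flip: y_m = 144.81 − y_svg.

**Shape 1** — `<polyline>` open polyline, stroke `#ff00ff` → score (S479, F1327). Machine vertices: (95.97,111.10) → (64.82,93.87) → (45.06,31.97) → (128.25,122.51). Open path.

; LightBurn 1.7.01
; GRBL device profile, absolute coords
G21
G90
G0 X95.97 Y111.10
M3 S479
G01 X64.82 Y93.87 F1327
G01 X45.06 Y31.97
G01 X128.25 Y122.51
M5
G0 X0.00 Y0.00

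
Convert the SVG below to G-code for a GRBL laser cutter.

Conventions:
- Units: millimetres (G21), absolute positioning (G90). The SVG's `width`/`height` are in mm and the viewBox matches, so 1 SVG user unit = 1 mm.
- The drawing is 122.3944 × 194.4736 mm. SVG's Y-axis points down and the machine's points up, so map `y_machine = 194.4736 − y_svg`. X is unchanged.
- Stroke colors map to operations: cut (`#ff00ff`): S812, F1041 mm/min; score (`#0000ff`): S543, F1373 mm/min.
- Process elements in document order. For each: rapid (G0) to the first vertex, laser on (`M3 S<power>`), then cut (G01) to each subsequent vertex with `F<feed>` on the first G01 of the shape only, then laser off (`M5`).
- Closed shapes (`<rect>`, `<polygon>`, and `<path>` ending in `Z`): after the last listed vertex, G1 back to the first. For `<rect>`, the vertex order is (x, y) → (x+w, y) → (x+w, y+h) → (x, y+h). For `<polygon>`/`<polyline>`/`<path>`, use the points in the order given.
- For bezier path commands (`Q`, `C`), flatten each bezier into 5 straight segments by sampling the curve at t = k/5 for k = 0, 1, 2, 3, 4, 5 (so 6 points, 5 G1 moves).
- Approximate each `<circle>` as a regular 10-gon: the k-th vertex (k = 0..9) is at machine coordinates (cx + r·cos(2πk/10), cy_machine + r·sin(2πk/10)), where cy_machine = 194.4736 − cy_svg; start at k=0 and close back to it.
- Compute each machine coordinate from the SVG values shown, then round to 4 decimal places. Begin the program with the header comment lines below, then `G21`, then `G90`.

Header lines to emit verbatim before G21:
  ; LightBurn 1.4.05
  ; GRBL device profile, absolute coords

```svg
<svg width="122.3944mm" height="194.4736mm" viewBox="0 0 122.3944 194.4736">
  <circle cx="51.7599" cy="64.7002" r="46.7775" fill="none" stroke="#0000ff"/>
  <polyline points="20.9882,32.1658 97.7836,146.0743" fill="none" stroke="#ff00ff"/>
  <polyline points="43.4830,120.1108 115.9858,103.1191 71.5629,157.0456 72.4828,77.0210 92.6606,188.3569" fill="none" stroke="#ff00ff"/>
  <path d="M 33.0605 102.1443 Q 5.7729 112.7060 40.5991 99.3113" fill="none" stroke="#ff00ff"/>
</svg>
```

Since the viewBox matches the mm dimensions, user units are millimetres directly. The only transform is the Y-flip y_m = 194.4736 − y_svg.

Shape 1 is a circle drawn with `<circle>`. Its stroke #0000ff means score at S543, F1373. After flipping Y the toolpath is (98.5374,129.7734) → (89.6037,157.2685) → (66.2149,174.2614) → (37.3049,174.2614) → (13.9161,157.2685) → (4.9824,129.7734) → (13.9161,102.2783) → (37.3049,85.2854) → (66.2149,85.2854) → (89.6037,102.2783) → (98.5374,129.7734), returning to the start.

Shape 2 is a line segment drawn with `<polyline>`. Its stroke #ff00ff means cut at S812, F1041. After flipping Y the toolpath is (20.9882,162.3078) → (97.7836,48.3993).

Shape 3 is a open polyline drawn with `<polyline>`. Its stroke #ff00ff means cut at S812, F1041. After flipping Y the toolpath is (43.4830,74.3628) → (115.9858,91.3545) → (71.5629,37.4280) → (72.4828,117.4526) → (92.6606,6.1167).

Shape 4 is a quadratic bezier drawn with `<path>`. Its stroke #ff00ff means cut at S812, F1041. After flipping Y the toolpath is (33.0605,92.3293) → (24.6300,89.0629) → (21.1686,87.7130) → (22.6763,88.2796) → (29.1532,90.7627) → (40.5991,95.1623).

; LightBurn 1.4.05
; GRBL device profile, absolute coords
G21
G90
G0 X98.5374 Y129.7734
M3 S543
G01 X89.6037 Y157.2685 F1373
G01 X66.2149 Y174.2614
G01 X37.3049 Y174.2614
G01 X13.9161 Y157.2685
G01 X4.9824 Y129.7734
G01 X13.9161 Y102.2783
G01 X37.3049 Y85.2854
G01 X66.2149 Y85.2854
G01 X89.6037 Y102.2783
G01 X98.5374 Y129.7734
M5
G0 X20.9882 Y162.3078
M3 S812
G01 X97.7836 Y48.3993 F1041
M5
G0 X43.4830 Y74.3628
M3 S812
G01 X115.9858 Y91.3545 F1041
G01 X71.5629 Y37.4280
G01 X72.4828 Y117.4526
G01 X92.6606 Y6.1167
M5
G0 X33.0605 Y92.3293
M3 S812
G01 X24.6300 Y89.0629 F1041
G01 X21.1686 Y87.7130
G01 X22.6763 Y88.2796
G01 X29.1532 Y90.7627
G01 X40.5991 Y95.1623
M5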